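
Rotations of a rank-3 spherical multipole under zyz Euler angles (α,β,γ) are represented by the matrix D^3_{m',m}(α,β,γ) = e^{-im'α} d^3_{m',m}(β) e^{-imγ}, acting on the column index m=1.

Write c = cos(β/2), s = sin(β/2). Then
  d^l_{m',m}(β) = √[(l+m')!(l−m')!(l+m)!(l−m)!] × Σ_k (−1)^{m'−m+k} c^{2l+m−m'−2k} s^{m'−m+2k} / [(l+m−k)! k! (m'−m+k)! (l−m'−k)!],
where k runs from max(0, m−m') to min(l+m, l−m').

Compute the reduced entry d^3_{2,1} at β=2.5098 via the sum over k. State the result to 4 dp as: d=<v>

d^3_{2,1}(β=2.5098) via the finite sum:
c=cos(2.509800/2)=0.310669, s=sin(2.509800/2)=0.950518; N=√[120·1·24·2]=75.894664
Admissible k: 0..1 (factorial args all ≥0)
  k=0: (−1)^1·75.8947/(24)·0.3107^5·0.9505^1 = -0.008699
  k=1: (−1)^2·75.8947/(12)·0.3107^3·0.9505^3 = +0.162856
d^3_{2,1}(2.5098) = -0.008699 +0.162856 = +0.154157

d=0.1542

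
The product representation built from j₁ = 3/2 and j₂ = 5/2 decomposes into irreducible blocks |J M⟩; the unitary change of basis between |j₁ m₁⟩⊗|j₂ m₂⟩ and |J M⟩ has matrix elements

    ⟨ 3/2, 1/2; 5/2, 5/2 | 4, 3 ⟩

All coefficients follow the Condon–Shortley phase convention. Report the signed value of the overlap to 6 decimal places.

√[9·0!3!5!/9! · 2!1!5!0!7!1!] = √(21600)
  +(−1)^0/∏(0,0,1,5,2,0)! = 1/240  (running 1/240)
⟨..|..⟩ = √(21600)·(1/240) = +0.612372

+0.612372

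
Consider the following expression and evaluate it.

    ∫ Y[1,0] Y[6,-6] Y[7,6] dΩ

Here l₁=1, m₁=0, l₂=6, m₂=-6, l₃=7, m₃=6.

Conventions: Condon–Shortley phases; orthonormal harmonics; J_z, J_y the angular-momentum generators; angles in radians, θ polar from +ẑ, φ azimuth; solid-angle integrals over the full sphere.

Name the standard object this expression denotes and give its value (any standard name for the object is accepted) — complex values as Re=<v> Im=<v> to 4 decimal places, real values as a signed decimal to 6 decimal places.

Gaunt coefficient, +0.126157

This is a Gaunt coefficient — the integral of a triple product of spherical harmonics over the sphere.
Checks pass: Σm=0; 14 even; l₃=7∈[5,7].
(2·1+1)(2·6+1)(2·7+1) = 585
Δ: 0! 2! 12! / 15! → 1/1365
sum: t=0:+1/518400 = 1/518400
3j²(1 6 7; 0 0 0) = Δ·Π!·Σ² = 7/195  (sign -1)
sum: t=0:+1/479001600 = 1/479001600
3j²(1 6 7; 0 -6 6) = Δ·Π!·Σ² = 1/105  (sign -1)
combine: 4πI² = 585·7/195·1/105 = 1/5
take √, sign +1: I = 0.12615663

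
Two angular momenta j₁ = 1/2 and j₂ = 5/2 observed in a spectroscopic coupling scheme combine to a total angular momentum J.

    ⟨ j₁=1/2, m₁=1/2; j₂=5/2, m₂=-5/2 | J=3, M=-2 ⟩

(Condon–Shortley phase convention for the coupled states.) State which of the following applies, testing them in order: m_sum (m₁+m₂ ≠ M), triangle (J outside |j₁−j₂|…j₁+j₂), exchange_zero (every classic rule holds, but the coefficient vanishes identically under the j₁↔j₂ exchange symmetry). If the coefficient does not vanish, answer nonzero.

m-sum: m₁+m₂ = 1/2+(-5/2) = -2, M = -2  ✓
triangle: |j₁−j₂| = 2 ≤ J = 3 ≤ j₁+j₂ = 3  ✓
exchange: j₁≠j₂ or m₁≠m₂ — the exchange symmetry imposes no constraint here
value check: CG = +√(1/6) = +0.408248 ≠ 0

nonzero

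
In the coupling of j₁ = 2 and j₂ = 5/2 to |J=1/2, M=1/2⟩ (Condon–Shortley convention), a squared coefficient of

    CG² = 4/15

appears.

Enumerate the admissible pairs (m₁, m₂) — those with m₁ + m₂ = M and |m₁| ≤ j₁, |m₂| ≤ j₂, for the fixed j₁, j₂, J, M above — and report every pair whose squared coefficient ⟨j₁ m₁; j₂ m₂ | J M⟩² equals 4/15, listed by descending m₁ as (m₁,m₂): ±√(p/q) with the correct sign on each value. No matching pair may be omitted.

Admissible pairs with m₁+m₂ = M = 1/2: (-2,5/2), (-1,3/2), (0,1/2), (1,-1/2), (2,-3/2)
  (m₁,m₂)=(2,-3/2): CG² = 1/15, CG = +√(1/15)
  (m₁,m₂)=(1,-1/2): CG² = 2/15, CG = −√(2/15)
  (m₁,m₂)=(0,1/2): CG² = 1/5, CG = +√(1/5)
  (m₁,m₂)=(-1,3/2): CG² = 4/15, CG = −√(4/15)   ← matches the target
  (m₁,m₂)=(-2,5/2): CG² = 1/3, CG = +√(1/3)
Pairs with CG² = 4/15: (-1,3/2): −√(4/15)

(-1,3/2): −√(4/15)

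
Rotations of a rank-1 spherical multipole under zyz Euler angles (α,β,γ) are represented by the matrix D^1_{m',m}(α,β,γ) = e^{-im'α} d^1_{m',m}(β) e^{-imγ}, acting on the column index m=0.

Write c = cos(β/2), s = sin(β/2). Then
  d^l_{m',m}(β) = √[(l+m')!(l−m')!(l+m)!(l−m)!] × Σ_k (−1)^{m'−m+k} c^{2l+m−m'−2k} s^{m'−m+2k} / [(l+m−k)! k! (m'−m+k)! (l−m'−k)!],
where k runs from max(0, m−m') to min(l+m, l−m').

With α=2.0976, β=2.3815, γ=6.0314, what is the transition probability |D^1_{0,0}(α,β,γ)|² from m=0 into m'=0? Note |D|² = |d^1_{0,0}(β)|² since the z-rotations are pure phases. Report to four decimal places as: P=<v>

Split into d^1_{0,0}(β=2.3815) × two z-phases.
Half-angle: c=0.370963, s=0.928647. N=√(1·1·1·1)=1.000000
The bounds max(0,m−m')=0 and min(l+m,l−m')=1 give 2 terms
  k=0: (−1)^0·1.0000/(1)·0.3710^2·0.9286^0 = +0.137614
  k=1: (−1)^1·1.0000/(1)·0.3710^0·0.9286^2 = -0.862386
d^1_{0,0}(2.3815) = +0.137614 -0.862386 = -0.724772
|D^1_{0,0}|² = |d^1_{0,0}(β)|² = (-0.724772)² = 0.525295 (the z-rotation phases have unit modulus)

P=0.5253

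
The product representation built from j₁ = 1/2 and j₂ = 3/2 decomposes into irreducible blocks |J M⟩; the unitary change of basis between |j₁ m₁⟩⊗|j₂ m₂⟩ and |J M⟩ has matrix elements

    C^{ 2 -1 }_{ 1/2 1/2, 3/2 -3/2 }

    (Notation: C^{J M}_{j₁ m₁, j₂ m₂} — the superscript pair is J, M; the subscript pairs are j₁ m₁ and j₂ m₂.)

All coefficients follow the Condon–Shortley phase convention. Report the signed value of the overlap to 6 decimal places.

+√(1/4) = +0.500000

j₁+j₂−J=0  J+j₁−j₂=1  J−j₁+j₂=3  j₁+j₂+J+1=5
(j₁±m₁, j₂±m₂, J±M) = (1,0,0,3,1,3)
P² = 9
sum k=0..0:
  [0] +1/6 = 1/6
S = 1/6
C² = P²·S² = 1/4 ; C = +0.500000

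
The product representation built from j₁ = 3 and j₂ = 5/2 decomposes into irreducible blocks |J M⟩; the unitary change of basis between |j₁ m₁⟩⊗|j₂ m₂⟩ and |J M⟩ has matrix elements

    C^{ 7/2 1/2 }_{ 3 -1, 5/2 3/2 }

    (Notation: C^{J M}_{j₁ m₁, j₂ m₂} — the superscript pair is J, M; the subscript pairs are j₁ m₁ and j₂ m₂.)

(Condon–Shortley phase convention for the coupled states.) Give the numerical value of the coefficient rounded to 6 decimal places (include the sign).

triangle: 2!*4!*3!/10! = 288/3628800
(j±m)!: 2!*4!*4!*1!*4!*3! = 165888
prefactor² = (2J+1)*Δ*N² = 18432/175
  k=1: −1/(1!*1!*3!*3!*1!*0!) = -1/36
  k=2: +1/(2!*0!*2!*2!*2!*1!) = 1/16
Σ = 5/144  ⇒  CG² = 18432/175*(5/144)² = 8/63
CG = +√(8/63) = +0.356348

+√(8/63) = +0.356348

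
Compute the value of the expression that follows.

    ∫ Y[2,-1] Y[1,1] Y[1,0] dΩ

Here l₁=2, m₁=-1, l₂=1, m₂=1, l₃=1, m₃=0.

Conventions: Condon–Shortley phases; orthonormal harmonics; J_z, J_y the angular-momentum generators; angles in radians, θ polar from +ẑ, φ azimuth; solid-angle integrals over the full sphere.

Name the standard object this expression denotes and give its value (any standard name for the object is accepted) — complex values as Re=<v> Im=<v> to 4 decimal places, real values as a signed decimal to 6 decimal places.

This is a Gaunt coefficient — the integral of a triple product of spherical harmonics over the sphere.
m-sum 0 ✓  L=4 even ✓  1≤1≤3 ✓
Π(2lᵢ+1) = 5×3×3 = 45
triangle coeff Δ(2,1,1) = 1/30
Σ_t [1,1]: t=1:−1/1 = -1/1
(3j)²=2/15 [(2 1 1; 0 0 0)], sign=+1
Σ_t [2,2]: t=2:+1/2 = 1/2
(3j)²=1/10 [(2 1 1; -1 1 0)], sign=-1
⇒ 4πI² = 3/5
I = (-1)√(3/5/(4π)) = -0.21850969

Gaunt coefficient, -0.218510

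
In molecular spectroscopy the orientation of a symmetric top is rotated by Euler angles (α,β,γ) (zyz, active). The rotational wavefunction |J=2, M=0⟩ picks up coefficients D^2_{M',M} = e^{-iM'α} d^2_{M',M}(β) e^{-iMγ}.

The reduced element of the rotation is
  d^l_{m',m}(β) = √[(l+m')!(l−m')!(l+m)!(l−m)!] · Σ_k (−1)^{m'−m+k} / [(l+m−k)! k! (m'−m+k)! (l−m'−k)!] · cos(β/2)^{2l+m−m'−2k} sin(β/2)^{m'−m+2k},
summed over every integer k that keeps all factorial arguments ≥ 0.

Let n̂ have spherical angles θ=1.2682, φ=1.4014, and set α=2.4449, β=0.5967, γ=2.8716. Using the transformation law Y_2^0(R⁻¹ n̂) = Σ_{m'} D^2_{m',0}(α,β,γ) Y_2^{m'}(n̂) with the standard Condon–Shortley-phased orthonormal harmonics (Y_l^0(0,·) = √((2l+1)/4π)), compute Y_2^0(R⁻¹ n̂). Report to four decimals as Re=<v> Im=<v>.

Need the full column D^2_{m',0} for m'=−2..2 at α=2.4449, β=0.5967, γ=2.8716.
cos(β/2)=0.955823, sin(β/2)=0.293943
d^2_{-2,0}: single k=2 term ⇒ +0.193356;  D = +0.034124-0.190321i
d^2_{-1,0}: k∈[1..2] ⇒ +0.628741 -0.059463 = +0.569278;  D = -0.436618+0.365297i
d^2_{0,0}: k∈[0..2] ⇒ +0.834660 -0.315749 +0.007465 = +0.526376;  D = +0.526376+0.000000i
d^2_{1,0}: k∈[0..1] ⇒ -0.628741 +0.059463 = -0.569278;  D = +0.436618+0.365297i
d^2_{2,0}: single k=0 term ⇒ +0.193356;  D = +0.034124+0.190321i
Y_2^{m'}(θ=1.2682,φ=1.4014) and Σ D·Y over m':
  (+0.0341-0.1903i)·(-0.3320-0.1170i)  (-0.4366+0.3653i)·(+0.0370-0.2166i)  (+0.5264+0.0000i)·(-0.2314+0.0000i)  (+0.4366+0.3653i)·(-0.0370-0.2166i)  (+0.0341+0.1903i)·(-0.3320+0.1170i)
Y_2^0(R⁻¹ n̂) = -0.063064-0.000000i

Re=-0.0631 Im=0.0000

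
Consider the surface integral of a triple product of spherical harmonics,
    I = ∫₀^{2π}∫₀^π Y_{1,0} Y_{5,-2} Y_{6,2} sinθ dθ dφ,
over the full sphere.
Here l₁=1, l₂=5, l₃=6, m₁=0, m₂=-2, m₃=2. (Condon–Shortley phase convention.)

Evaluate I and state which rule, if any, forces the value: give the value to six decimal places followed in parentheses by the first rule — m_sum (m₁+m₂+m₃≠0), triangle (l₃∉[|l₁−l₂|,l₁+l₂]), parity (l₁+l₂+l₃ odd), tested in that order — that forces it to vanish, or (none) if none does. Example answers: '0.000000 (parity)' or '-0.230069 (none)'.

Rules hold: Σm=0, L=12 even, 4≤6≤6.
N = 3·11·13 = 429
Δ = 0!·2!·10!/13! = 1/858
Racah Σ t=0..0: t=0:+1/14400 = 1/14400
⇒ 3j(1 5 6; 0 0 0)² = 6/143, sgn +1
Racah Σ t=0..0: t=0:+1/30240 = 1/30240
⇒ 3j(1 5 6; 0 -2 2)² = 16/429, sgn +1
4πI² = N·(3j₀)²·(3jₘ)² = 96/143
I = +1·√(0.671329/4π) = 0.23113338
No selection rule forces the value: the integral is nonzero (none).

0.231133 (none)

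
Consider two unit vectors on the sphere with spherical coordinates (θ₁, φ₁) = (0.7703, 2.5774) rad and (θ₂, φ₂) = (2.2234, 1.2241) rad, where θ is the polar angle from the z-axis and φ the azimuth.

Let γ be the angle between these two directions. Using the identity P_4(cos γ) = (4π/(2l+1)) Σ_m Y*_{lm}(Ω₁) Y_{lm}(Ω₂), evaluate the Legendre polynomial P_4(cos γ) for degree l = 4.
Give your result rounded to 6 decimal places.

Term-by-term m-sum for l=4 (normalisation 4π/9 = 1.396263):
  [-4]  conj(Y_{4,-4})(Ω₁) = -0.065910-0.080517i ; Y_{4,-4}(Ω₂) = +0.032264+0.173356i ; Δ = +0.011832-0.014024i
  [-3]  conj(Y_{4,-3})(Ω₁) = +0.036849+0.301085i ; Y_{4,-3}(Ω₂) = +0.328766-0.192942i ; Δ = +0.070207+0.091877i
  [-2]  conj(Y_{4,-2})(Ω₁) = +0.180953-0.381977i ; Y_{4,-2}(Ω₂) = -0.256812-0.213425i ; Δ = -0.127994+0.059476i
  [-1]  conj(Y_{4,-1})(Ω₁) = -0.121009+0.076575i ; Y_{4,-1}(Ω₂) = +0.032471-0.089876i ; Δ = +0.002953+0.013362i
  [+0]  conj(Y_{4,0})(Ω₁) = -0.334975-0.000000i ; Y_{4,0}(Ω₂) = -0.349448+0.000000i ; Δ = +0.117056+0.000000i
  [+1]  conj(Y_{4,1})(Ω₁) = +0.121009+0.076575i ; Y_{4,1}(Ω₂) = -0.032471-0.089876i ; Δ = +0.002953-0.013362i
  [+2]  conj(Y_{4,2})(Ω₁) = +0.180953+0.381977i ; Y_{4,2}(Ω₂) = -0.256812+0.213425i ; Δ = -0.127994-0.059476i
  [+3]  conj(Y_{4,3})(Ω₁) = -0.036849+0.301085i ; Y_{4,3}(Ω₂) = -0.328766-0.192942i ; Δ = +0.070207-0.091877i
  [+4]  conj(Y_{4,4})(Ω₁) = -0.065910+0.080517i ; Y_{4,4}(Ω₂) = +0.032264-0.173356i ; Δ = +0.011832+0.014024i
Σ over m = +0.031050+0.000000i; ×(4π/9) → +0.043355+0.000000i. Real part: 0.043355

0.043355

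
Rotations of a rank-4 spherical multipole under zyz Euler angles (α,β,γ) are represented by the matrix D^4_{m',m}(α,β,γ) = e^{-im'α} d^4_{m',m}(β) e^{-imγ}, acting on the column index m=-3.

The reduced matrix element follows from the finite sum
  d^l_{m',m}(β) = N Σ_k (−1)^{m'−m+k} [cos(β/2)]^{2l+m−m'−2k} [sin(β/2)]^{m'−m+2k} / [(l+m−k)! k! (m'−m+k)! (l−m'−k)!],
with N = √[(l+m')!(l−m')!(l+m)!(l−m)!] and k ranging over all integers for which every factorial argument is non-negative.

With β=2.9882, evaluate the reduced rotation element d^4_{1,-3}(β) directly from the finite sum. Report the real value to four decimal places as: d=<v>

d=-0.0453

d^4_{1,-3}(β=2.9882) via the finite sum:
Half-angle: c=0.076621, s=0.997060. N=√(120·6·1·5040)=1904.940944
k: max(0,(-3)−(1))=0 … min(4+(-3),4−(1))=1
  k=0: (−1)^4·1904.9409/(144)·0.0766^4·0.9971^4 = +0.000451
  k=1: (−1)^5·1904.9409/(240)·0.0766^2·0.9971^6 = -0.045782
d^4_{1,-3}(2.9882) = +0.000451 -0.045782 = -0.045332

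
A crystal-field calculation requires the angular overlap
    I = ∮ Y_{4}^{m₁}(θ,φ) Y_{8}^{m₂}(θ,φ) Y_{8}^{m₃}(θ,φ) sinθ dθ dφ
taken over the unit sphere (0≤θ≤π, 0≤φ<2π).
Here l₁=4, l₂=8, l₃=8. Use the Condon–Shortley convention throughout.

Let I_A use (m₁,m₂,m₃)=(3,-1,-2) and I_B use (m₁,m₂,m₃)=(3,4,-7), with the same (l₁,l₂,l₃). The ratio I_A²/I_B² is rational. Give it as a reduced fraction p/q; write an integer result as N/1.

72/1573

l's match ⇒ only the (l;m) 3-j factors differ between A and B.
A: triangle coeff Δ(4,8,8) = 1/185175900; Σ_t [0,1]: t=0:+1/87091200 t=1:−1/74649600 = -1/522547200; (3j)²=2/4199 [(4 8 8; 3 -1 -2)], sign=-1
B: triangle coeff Δ(4,8,8) = 1/185175900; Σ_t [0,1]: t=0:+1/68976230400 t=1:−1/5748019200 = -1/6270566400; (3j)²=121/11628 [(4 8 8; 3 4 -7)], sign=+1
I_A²/I_B² = (2/4199)/(121/11628) = 72/1573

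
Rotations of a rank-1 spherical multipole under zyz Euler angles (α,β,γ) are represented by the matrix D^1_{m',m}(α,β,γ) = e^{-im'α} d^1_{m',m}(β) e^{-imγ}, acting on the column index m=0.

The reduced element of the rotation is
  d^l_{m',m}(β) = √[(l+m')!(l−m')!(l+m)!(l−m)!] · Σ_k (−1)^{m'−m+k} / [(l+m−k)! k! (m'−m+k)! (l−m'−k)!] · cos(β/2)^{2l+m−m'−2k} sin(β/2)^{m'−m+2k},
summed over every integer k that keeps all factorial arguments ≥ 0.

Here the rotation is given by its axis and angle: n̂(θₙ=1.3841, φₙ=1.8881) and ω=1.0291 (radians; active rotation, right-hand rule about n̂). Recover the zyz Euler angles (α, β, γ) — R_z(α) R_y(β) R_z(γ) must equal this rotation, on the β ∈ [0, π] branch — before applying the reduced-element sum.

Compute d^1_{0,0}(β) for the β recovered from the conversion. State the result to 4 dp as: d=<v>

d=0.5323

Axis–angle → zyz. n̂ = (sinθₙcosφₙ, sinθₙsinφₙ, cosθₙ) = (-0.306584, +0.933570, +0.185614), ω = 1.0291.
R = I cosω + sinω [n̂]ₓ + (1−cosω) n̂n̂ᵀ gives
  R = [+0.561122, -0.297687, +0.772350; +0.020394, +0.937779, +0.346632; -0.827482, -0.178752, +0.532279]
β = atan2(√(R₁₃²+R₂₃²), R₃₃) = 1.009506; α = atan2(R₂₃, R₁₃) mod 2π = 0.421857; γ = atan2(R₃₂, −R₃₁) mod 2π = 6.070435
d^1_{0,0}(β=1.0095) via the finite sum:
Half-angle: c=0.875294, s=0.483591. N=√(1·1·1·1)=1.000000
Admissible k: 0..1 (factorial args all ≥0)
  k=0: (−1)^0·1.0000/(1)·0.8753^2·0.4836^0 = +0.766140
  k=1: (−1)^1·1.0000/(1)·0.8753^0·0.4836^2 = -0.233860
d^1_{0,0}(1.0095) = +0.766140 -0.233860 = +0.532279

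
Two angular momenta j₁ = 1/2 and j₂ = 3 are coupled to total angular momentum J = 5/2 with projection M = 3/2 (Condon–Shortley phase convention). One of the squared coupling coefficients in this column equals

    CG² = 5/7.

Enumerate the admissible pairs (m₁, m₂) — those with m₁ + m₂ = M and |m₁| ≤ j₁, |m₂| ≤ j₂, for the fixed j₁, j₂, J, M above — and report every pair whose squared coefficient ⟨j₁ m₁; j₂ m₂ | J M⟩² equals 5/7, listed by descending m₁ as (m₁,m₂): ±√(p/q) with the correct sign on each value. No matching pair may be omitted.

(-1/2,2): −√(5/7)

Admissible pairs with m₁+m₂ = M = 3/2: (-1/2,2), (1/2,1)
  (m₁,m₂)=(1/2,1): CG² = 2/7, CG = +√(2/7)
  (m₁,m₂)=(-1/2,2): CG² = 5/7, CG = −√(5/7)   ← matches the target
Pairs with CG² = 5/7: (-1/2,2): −√(5/7)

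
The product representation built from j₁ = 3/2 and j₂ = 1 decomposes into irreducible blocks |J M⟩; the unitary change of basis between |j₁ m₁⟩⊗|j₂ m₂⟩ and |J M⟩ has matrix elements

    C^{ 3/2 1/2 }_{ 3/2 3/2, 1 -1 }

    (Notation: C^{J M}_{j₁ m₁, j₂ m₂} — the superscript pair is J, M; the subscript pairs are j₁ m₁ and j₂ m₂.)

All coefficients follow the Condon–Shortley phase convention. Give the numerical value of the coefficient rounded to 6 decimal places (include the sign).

j₁+j₂−J=1  J+j₁−j₂=2  J−j₁+j₂=1  j₁+j₂+J+1=5
(j₁±m₁, j₂±m₂, J±M) = (3,0,0,2,2,1)
P² = 8/5
sum k=0..0:
  [0] +1/2 = 1/2
S = 1/2
C² = P²·S² = 2/5 ; C = +0.632456

+√(2/5) = +0.632456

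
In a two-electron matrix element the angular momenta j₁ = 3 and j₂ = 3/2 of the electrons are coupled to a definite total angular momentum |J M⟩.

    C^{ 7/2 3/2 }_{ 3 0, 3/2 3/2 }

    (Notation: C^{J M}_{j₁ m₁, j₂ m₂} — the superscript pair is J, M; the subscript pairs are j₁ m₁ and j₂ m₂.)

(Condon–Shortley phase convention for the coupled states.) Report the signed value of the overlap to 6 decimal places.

j₁+j₂−J=1  J+j₁−j₂=5  J−j₁+j₂=2  j₁+j₂+J+1=9
(j₁±m₁, j₂±m₂, J±M) = (3,3,3,0,5,2)
P² = 1920/7
sum k=1..1:
  [1] −1/24 = -1/24
S = -1/24
C² = P²·S² = 10/21 ; C = -0.690066

−√(10/21) = -0.690066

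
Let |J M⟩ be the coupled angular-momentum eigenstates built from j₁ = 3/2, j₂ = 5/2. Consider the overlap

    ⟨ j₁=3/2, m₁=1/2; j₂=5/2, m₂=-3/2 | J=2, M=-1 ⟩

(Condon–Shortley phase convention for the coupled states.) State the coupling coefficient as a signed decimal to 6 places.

+√(1/42) = +0.154303

j₁+j₂−J=2  J+j₁−j₂=1  J−j₁+j₂=3  j₁+j₂+J+1=7
(j₁±m₁, j₂±m₂, J±M) = (2,1,1,4,1,3)
P² = 24/7
sum k=0..1:
  [0] +1/4 = 1/4
  [1] −1/6 = -1/6
S = 1/12
C² = P²·S² = 1/42 ; C = +0.154303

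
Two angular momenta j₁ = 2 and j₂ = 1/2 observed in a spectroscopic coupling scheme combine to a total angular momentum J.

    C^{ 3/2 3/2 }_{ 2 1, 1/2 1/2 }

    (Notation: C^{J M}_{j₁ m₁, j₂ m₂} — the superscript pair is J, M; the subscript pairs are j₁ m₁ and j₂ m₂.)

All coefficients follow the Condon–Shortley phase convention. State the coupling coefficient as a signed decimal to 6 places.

-0.447214  (= −√(1/5))

√[4·1!3!0!/5! · 3!1!1!0!3!0!] = √(36/5)
  +(−1)^1/∏(1,0,0,0,3,0)! = -1/6  (running -1/6)
⟨..|..⟩ = √(36/5)·(-1/6) = -0.447214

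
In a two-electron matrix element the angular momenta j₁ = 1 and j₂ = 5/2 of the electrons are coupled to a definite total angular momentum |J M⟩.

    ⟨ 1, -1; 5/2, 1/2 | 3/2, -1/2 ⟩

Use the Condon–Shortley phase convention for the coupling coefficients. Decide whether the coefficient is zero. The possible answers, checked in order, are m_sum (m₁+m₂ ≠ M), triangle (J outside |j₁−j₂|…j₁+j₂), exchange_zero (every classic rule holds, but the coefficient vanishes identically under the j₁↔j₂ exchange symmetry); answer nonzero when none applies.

m-sum: m₁+m₂ = -1+1/2 = -1/2, M = -1/2  ✓
triangle: |j₁−j₂| = 3/2 ≤ J = 3/2 ≤ j₁+j₂ = 7/2  ✓
exchange: j₁≠j₂ or m₁≠m₂ — the exchange symmetry imposes no constraint here
value check: CG = +√(1/5) = +0.447214 ≠ 0

nonzero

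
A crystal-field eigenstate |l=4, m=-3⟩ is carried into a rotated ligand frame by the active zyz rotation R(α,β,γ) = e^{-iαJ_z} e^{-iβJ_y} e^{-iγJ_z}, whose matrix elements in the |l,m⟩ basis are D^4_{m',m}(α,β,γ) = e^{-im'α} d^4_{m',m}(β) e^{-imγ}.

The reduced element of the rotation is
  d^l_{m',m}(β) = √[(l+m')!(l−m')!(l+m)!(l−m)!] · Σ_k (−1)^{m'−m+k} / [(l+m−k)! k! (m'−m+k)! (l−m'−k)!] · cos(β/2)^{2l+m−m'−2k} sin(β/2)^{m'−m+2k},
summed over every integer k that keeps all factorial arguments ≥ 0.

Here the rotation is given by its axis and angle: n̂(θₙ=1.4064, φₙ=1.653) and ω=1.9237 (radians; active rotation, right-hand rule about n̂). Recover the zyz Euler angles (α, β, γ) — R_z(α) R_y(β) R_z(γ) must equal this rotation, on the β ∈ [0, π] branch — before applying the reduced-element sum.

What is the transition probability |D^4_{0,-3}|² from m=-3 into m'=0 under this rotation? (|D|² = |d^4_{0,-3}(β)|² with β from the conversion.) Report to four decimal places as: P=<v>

P=0.1550

Axis–angle → zyz. n̂ = (sinθₙcosφₙ, sinθₙsinφₙ, cosθₙ) = (-0.081004, +0.983186, +0.163657), ω = 1.9237.
R = I cosω + sinω [n̂]ₓ + (1−cosω) n̂n̂ᵀ gives
  R = [-0.336794, -0.260739, +0.904757; +0.046403, +0.955130, +0.292530; -0.940434, +0.140506, -0.309583]
β = atan2(√(R₁₃²+R₂₃²), R₃₃) = 1.885551; α = atan2(R₂₃, R₁₃) mod 2π = 0.312716; γ = atan2(R₃₂, −R₃₁) mod 2π = 0.148308
First d^4_{0,-3}(β=1.8856), then the phase factors e^{-i(0)α} and e^{-i(-3)γ}:
With c≡cos(β/2)=0.587544 and s≡sin(β/2)=0.809192, N=[24·24·1·5040]^{1/2}=1703.830978
k: max(0,(-3)−(0))=0 … min(4+(-3),4−(0))=1
  k=0: (−1)^3·1703.8310/(144)·0.5875^5·0.8092^3 = -0.438957
  k=1: (−1)^4·1703.8310/(144)·0.5875^3·0.8092^5 = +0.832614
d^4_{0,-3}(1.8856) = -0.438957 +0.832614 = +0.393657
|D^4_{0,-3}|² = |d^4_{0,-3}(β)|² = (+0.393657)² = 0.154966 (the z-rotation phases have unit modulus)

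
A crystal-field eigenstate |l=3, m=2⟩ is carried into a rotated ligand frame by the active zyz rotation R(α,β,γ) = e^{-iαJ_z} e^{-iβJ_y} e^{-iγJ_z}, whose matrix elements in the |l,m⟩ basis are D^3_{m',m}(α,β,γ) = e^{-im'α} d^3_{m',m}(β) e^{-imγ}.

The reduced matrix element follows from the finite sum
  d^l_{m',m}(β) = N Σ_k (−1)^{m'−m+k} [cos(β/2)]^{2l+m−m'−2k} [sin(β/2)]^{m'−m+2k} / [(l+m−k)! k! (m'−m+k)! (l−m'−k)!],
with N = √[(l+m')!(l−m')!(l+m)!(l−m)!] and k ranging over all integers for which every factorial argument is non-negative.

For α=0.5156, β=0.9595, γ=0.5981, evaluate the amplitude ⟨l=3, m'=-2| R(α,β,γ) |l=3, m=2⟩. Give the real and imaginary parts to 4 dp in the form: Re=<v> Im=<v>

Re=0.1666 Im=-0.0277

D^3_{-2,2}(0.5156,0.9595,0.5981) = e^{-i·-2·0.5156}·d^3_{-2,2}(0.9595)·e^{-i·2·0.5981}. Compute d first:
Half-angle: c=0.887110, s=0.461557. N=√(1·120·120·1)=120.000000
k: max(0,(2)−(-2))=4 … min(3+(2),3−(-2))=5
  k=4: (−1)^0·120.0000/(24)·0.8871^2·0.4616^4 = +0.178578
  k=5: (−1)^1·120.0000/(120)·0.8871^0·0.4616^6 = -0.009668
d^3_{-2,2}(0.9595) = +0.178578 -0.009668 = +0.168910
Attach z-rotation phases: D = e^{-i(-2)(0.5156)}·(+0.168910)·e^{-i(2)(0.5981)} = +0.166616-0.027744i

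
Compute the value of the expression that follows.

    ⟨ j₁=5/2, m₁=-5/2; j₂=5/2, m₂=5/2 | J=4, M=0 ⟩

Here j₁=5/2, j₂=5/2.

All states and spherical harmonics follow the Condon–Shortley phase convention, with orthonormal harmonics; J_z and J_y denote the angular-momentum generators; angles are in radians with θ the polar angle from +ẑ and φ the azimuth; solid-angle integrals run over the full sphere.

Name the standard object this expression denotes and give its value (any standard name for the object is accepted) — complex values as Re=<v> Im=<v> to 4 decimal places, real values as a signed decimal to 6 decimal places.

Clebsch–Gordan coefficient, −√(1/28) ≈ -0.188982

This is a Clebsch–Gordan (vector-coupling) coefficient.
√[9·1!4!4!/10! · 0!5!5!0!4!4!] = √(82944/7)
  +(−1)^1/∏(1,0,4,4,0,0)! = -1/576  (running -1/576)
⟨..|..⟩ = √(82944/7)·(-1/576) = -0.188982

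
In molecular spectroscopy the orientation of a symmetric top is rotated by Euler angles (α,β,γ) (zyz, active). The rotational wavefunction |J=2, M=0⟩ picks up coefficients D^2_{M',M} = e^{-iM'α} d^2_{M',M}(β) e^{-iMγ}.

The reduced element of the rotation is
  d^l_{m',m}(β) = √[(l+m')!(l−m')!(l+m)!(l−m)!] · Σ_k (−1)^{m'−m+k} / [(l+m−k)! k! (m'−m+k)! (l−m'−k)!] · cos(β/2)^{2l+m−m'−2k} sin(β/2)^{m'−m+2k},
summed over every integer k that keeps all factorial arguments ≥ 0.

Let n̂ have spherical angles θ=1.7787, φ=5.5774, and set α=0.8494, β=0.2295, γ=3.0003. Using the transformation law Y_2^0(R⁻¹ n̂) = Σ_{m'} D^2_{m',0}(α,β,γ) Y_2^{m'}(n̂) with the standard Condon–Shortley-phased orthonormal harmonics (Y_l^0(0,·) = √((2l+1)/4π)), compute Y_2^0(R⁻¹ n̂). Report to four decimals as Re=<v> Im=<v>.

Need the full column D^2_{m',0} for m'=−2..2 at α=0.8494, β=0.2295, γ=3.0003.
cos(β/2)=0.993423, sin(β/2)=0.114498
d^2_{-2,0}: single k=2 term ⇒ +0.031691;  D = -0.004046+0.031432i
d^2_{-1,0}: k∈[1..2] ⇒ +0.274965 -0.003653 = +0.271313;  D = +0.179184+0.203724i
d^2_{0,0}: k∈[0..2] ⇒ +0.973952 -0.051752 +0.000172 = +0.922372;  D = +0.922372+0.000000i
d^2_{1,0}: k∈[0..1] ⇒ -0.274965 +0.003653 = -0.271313;  D = -0.179184+0.203724i
d^2_{2,0}: single k=0 term ⇒ +0.031691;  D = -0.004046-0.031432i
Y_2^{m'}(θ=1.7787,φ=5.5774) and Σ D·Y over m':
  (-0.0040+0.0314i)·(+0.0586+0.3651i)  (+0.1792+0.2037i)·(-0.1188-0.1012i)  (+0.9224+0.0000i)·(-0.2751+0.0000i)  (-0.1792+0.2037i)·(+0.1188-0.1012i)  (-0.0040-0.0314i)·(+0.0586-0.3651i)
Y_2^0(R⁻¹ n̂) = -0.278476-0.000000i

Re=-0.2785 Im=0.0000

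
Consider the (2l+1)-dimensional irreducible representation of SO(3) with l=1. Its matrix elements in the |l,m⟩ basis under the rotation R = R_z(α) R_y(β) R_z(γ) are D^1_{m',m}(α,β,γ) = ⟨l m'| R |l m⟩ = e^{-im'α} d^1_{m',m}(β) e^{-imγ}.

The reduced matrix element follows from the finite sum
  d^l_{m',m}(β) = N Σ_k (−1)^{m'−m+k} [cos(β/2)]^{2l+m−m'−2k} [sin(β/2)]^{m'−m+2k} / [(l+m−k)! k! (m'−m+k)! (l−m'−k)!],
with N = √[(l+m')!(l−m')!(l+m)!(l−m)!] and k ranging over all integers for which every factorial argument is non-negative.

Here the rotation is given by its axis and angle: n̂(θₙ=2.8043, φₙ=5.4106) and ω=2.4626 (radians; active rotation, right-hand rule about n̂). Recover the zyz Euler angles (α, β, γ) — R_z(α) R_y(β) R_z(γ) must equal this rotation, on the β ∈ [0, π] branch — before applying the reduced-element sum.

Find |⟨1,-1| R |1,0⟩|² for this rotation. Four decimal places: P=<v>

Axis–angle → zyz. n̂ = (sinθₙcosφₙ, sinθₙsinφₙ, cosθₙ) = (+0.212740, -0.253493, -0.943654), ω = 2.4626.
R = I cosω + sinω [n̂]ₓ + (1−cosω) n̂n̂ᵀ gives
  R = [-0.697727, +0.496728, -0.516176; -0.688519, -0.663941, +0.291761; -0.197784, +0.558967, +0.805256]
β = atan2(√(R₁₃²+R₂₃²), R₃₃) = 0.634689; α = atan2(R₂₃, R₁₃) mod 2π = 2.627128; γ = atan2(R₃₂, −R₃₁) mod 2π = 1.230705
D^1_{-1,0}(2.6271,0.6347,1.2307) = e^{-i·-1·2.6271}·d^1_{-1,0}(0.6347)·e^{-i·0·1.2307}. Compute d first:
Half-angle: c=0.950067, s=0.312045. N=√(1·2·1·1)=1.414214
The bounds max(0,m−m')=1 and min(l+m,l−m')=1 give 1 term
  k=1: (−1)^0·1.4142/(1)·0.9501^1·0.3120^1 = +0.419263
d^1_{-1,0}(0.6347) = +0.419263
|D^1_{-1,0}|² = |d^1_{-1,0}(β)|² = (+0.419263)² = 0.175781 (the z-rotation phases have unit modulus)

P=0.1758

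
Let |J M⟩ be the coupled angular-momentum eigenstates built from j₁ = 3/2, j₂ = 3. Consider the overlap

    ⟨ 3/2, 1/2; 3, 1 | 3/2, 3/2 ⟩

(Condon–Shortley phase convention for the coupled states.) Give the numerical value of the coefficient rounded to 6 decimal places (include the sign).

-0.338062  (= −√(4/35))

triangle: 3!×0!×3!/7! = 36/5040
(j±m)!: 2!×1!×4!×2!×3!×0! = 576
prefactor² = (2J+1)×Δ×N² = 576/35
  k=1: −1/(1!×2!×0!×3!×0!×0!) = -1/12
Σ = -1/12  ⇒  CG² = 576/35×(-1/12)² = 4/35
CG = −√(4/35) = -0.338062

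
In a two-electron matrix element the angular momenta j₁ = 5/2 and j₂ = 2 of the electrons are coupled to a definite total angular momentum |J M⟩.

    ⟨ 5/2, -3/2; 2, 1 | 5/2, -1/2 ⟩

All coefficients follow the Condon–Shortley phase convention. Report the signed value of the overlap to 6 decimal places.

+0.414039  (= +√(6/35))

triangle: 2!×3!×2!/8! = 24/40320
(j±m)!: 1!×4!×3!×1!×2!×3! = 1728
prefactor² = (2J+1)×Δ×N² = 216/35
  k=1: −1/(1!×1!×3!×2!×0!×0!) = -1/12
  k=2: +1/(2!×0!×2!×1!×1!×1!) = 1/4
Σ = 1/6  ⇒  CG² = 216/35×(1/6)² = 6/35
CG = +√(6/35) = +0.414039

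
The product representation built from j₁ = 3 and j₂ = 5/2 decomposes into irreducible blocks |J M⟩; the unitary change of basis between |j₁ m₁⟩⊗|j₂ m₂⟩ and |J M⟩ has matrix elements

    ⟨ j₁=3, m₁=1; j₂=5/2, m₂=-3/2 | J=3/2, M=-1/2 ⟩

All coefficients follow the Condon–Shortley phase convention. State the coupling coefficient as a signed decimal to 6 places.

−√(7/30) = -0.483046

√[4·4!2!1!/8! · 4!2!1!4!1!2!] = √(384/35)
  +(−1)^0/∏(0,4,2,1,0,0)! = 1/48  (running 1/48)
  +(−1)^1/∏(1,3,1,0,1,1)! = -1/6  (running -7/48)
⟨..|..⟩ = √(384/35)·(-7/48) = -0.483046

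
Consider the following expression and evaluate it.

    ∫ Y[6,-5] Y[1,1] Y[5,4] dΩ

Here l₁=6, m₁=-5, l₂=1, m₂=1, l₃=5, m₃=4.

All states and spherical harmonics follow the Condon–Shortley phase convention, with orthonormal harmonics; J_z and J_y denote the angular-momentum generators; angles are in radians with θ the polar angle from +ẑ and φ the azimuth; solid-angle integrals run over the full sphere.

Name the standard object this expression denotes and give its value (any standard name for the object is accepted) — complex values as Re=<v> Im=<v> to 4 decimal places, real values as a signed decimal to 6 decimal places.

This is a Gaunt coefficient — the integral of a triple product of spherical harmonics over the sphere.
m-sum 0 ✓  L=12 even ✓  5≤5≤7 ✓
Π(2lᵢ+1) = 13×3×11 = 429
triangle coeff Δ(6,1,5) = 1/858
Σ_t [1,1]: t=1:−1/14400 = -1/14400
(3j)²=6/143 [(6 1 5; 0 0 0)], sign=+1
Σ_t [2,2]: t=2:+1/725760 = 1/725760
(3j)²=5/78 [(6 1 5; -5 1 4)], sign=-1
⇒ 4πI² = 15/13
I = (-1)√(15/13/(4π)) = -0.30301841

Gaunt coefficient, -0.303018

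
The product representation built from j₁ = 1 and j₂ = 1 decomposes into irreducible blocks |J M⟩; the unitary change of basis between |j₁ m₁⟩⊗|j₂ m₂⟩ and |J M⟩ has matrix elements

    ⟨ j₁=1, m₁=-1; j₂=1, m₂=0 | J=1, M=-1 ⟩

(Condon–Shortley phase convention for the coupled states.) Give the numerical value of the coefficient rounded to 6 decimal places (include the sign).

-0.707107  (= −√(1/2))

√[3·1!1!1!/4! · 0!2!1!1!0!2!] = √(1/2)
  +(−1)^1/∏(1,0,1,0,0,1)! = -1  (running -1)
⟨..|..⟩ = √(1/2)·(-1) = -0.707107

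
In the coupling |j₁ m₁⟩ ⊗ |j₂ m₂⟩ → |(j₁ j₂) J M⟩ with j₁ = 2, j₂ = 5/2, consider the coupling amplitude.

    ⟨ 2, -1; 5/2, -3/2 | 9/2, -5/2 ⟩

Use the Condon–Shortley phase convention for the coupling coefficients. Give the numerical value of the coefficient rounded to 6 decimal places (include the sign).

√[10·0!4!5!/10! · 1!3!1!4!2!7!] = √(11520)
  +(−1)^0/∏(0,0,3,1,1,4)! = 1/144  (running 1/144)
⟨..|..⟩ = √(11520)·(1/144) = +0.745356

+0.745356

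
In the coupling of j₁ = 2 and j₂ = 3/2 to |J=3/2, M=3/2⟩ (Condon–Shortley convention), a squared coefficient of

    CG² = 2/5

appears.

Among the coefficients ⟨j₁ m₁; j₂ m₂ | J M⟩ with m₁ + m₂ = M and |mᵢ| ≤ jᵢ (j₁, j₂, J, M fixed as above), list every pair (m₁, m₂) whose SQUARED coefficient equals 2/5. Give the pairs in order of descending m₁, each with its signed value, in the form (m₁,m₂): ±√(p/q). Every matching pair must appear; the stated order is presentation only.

Admissible pairs with m₁+m₂ = M = 3/2: (0,3/2), (1,1/2), (2,-1/2)
  (m₁,m₂)=(2,-1/2): CG² = 2/5, CG = +√(2/5)   ← matches the target
  (m₁,m₂)=(1,1/2): CG² = 2/5, CG = −√(2/5)   ← matches the target
  (m₁,m₂)=(0,3/2): CG² = 1/5, CG = +√(1/5)
Pairs with CG² = 2/5: (2,-1/2): +√(2/5); (1,1/2): −√(2/5)

(2,-1/2): +√(2/5); (1,1/2): −√(2/5)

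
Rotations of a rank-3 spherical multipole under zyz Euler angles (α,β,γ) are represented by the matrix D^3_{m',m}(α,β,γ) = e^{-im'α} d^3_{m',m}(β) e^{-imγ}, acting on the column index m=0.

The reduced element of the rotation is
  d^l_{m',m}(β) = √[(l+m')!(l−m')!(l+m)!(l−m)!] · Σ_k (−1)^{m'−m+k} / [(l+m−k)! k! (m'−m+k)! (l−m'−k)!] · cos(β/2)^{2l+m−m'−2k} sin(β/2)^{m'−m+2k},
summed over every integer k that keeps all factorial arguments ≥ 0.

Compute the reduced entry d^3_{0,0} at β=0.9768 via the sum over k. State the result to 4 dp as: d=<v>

d=-0.4012

d^3_{0,0}(β=0.9768) via the finite sum:
c=cos(0.976800/2)=0.883085, s=sin(0.976800/2)=0.469214; N=√[6·6·6·6]=36.000000
Admissible k: 0..3 (factorial args all ≥0)
  k=0: (−1)^0·36.0000/(36)·0.8831^6·0.4692^0 = +0.474258
  k=1: (−1)^1·36.0000/(4)·0.8831^4·0.4692^2 = -1.205017
  k=2: (−1)^2·36.0000/(4)·0.8831^2·0.4692^4 = +0.340196
  k=3: (−1)^3·36.0000/(36)·0.8831^0·0.4692^6 = -0.010671
d^3_{0,0}(0.9768) = +0.474258 -1.205017 +0.340196 -0.010671 = -0.401235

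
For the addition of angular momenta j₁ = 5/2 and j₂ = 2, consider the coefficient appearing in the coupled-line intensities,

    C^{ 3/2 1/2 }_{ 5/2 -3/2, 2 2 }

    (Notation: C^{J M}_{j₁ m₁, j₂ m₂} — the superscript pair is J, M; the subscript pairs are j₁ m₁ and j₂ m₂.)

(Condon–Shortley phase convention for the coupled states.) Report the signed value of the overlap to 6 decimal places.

triangle: 3!·2!·1!/7! = 12/5040
(j±m)!: 1!·4!·4!·0!·2!·1! = 1152
prefactor² = (2J+1)·Δ·N² = 384/35
  k=3: −1/(3!·0!·1!·1!·1!·0!) = -1/6
Σ = -1/6  ⇒  CG² = 384/35·(-1/6)² = 32/105
CG = −√(32/105) = -0.552052

−√(32/105) ≈ -0.552052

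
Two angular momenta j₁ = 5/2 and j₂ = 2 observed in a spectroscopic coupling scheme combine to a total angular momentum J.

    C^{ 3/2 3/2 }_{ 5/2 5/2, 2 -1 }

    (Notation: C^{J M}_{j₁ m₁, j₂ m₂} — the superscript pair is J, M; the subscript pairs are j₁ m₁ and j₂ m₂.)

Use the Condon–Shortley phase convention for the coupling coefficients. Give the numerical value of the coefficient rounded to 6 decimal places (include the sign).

√[4·3!2!1!/7! · 5!0!1!3!3!0!] = √(288/7)
  +(−1)^0/∏(0,3,0,1,2,0)! = 1/12  (running 1/12)
⟨..|..⟩ = √(288/7)·(1/12) = +0.534522

+0.534522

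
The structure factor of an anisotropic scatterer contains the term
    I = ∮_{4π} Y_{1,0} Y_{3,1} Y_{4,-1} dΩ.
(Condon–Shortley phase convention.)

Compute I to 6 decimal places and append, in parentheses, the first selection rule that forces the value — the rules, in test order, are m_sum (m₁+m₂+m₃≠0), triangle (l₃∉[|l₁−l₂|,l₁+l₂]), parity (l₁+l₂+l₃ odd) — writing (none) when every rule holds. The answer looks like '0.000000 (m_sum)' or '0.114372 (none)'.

-0.238414 (none)

Checks pass: Σm=0; 8 even; l₃=4∈[2,4].
(2·1+1)(2·3+1)(2·4+1) = 189
Δ: 0! 2! 6! / 9! → 1/252
sum: t=0:+1/36 = 1/36
3j²(1 3 4; 0 0 0) = Δ·Π!·Σ² = 4/63  (sign +1)
sum: t=0:+1/48 = 1/48
3j²(1 3 4; 0 1 -1) = Δ·Π!·Σ² = 5/84  (sign -1)
combine: 4πI² = 189·4/63·5/84 = 5/7
take √, sign -1: I = -0.23841361
No selection rule forces the value: the integral is nonzero (none).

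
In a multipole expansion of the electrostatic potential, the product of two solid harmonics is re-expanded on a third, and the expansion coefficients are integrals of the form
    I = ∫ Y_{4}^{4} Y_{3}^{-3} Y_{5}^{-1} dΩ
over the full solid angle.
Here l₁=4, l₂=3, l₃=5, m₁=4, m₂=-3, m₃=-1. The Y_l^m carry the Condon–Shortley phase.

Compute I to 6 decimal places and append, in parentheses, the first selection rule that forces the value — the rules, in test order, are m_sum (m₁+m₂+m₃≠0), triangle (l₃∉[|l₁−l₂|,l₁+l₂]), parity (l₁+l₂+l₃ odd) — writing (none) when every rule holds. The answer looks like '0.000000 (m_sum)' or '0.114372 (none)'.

0.050679 (none)

m-sum 0 ✓  L=12 even ✓  1≤5≤7 ✓
Π(2lᵢ+1) = 9×7×11 = 693
triangle coeff Δ(4,3,5) = 1/180180
Σ_t [0,2]: t=0:+1/576 t=1:−1/144 t=2:+1/576 = -1/288
(3j)²=20/1001 [(4 3 5; 0 0 0)], sign=+1
Σ_t [0,0]: t=0:+1/34560 = 1/34560
(3j)²=1/429 [(4 3 5; 4 -3 -1)], sign=+1
⇒ 4πI² = 60/1859
I = (+1)√(60/1859/(4π)) = 0.05067935
No selection rule forces the value: the integral is nonzero (none).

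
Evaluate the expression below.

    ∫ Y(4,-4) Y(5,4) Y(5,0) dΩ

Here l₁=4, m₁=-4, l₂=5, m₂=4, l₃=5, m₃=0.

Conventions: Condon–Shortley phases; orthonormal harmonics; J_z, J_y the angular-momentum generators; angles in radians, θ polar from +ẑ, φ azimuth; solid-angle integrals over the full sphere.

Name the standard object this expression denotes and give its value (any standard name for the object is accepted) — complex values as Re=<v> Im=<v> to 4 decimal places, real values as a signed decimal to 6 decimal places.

This is a Gaunt coefficient — the integral of a triple product of spherical harmonics over the sphere.
Checks pass: Σm=0; 14 even; l₃=5∈[1,9].
(2·4+1)(2·5+1)(2·5+1) = 1089
Δ: 4! 4! 6! / 15! → 1/3153150
sum: t=0:+1/69120 t=1:−1/1728 t=2:+1/576 t=3:−1/1728 t=4:+1/69120 = 7/11520
3j²(4 5 5; 0 0 0) = Δ·Π!·Σ² = 2/143  (sign -1)
sum: t=4:+1/69120 = 1/69120
3j²(4 5 5; -4 4 0) = Δ·Π!·Σ² = 2/143  (sign -1)
combine: 4πI² = 1089·2/143·2/143 = 36/169
take √, sign +1: I = 0.13019760

Gaunt coefficient, +0.130198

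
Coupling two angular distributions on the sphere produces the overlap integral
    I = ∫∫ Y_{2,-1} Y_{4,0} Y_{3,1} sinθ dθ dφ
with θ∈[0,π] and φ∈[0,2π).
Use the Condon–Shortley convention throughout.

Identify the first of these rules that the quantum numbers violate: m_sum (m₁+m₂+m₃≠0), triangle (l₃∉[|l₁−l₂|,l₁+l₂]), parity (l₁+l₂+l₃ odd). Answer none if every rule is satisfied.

parity

Σmᵢ = 0  ✓
l₃∈[|l₁−l₂|,l₁+l₂]=[2,6], have l₃=3  ✓
Σlᵢ = 9 ⇒ odd  ✗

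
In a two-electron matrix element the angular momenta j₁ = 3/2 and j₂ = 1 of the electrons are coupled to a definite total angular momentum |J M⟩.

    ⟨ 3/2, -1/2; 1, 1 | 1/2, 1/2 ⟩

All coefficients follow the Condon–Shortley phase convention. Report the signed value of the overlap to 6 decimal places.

triangle: 2!·1!·0!/4! = 2/24
(j±m)!: 1!·2!·2!·0!·1!·0! = 4
prefactor² = (2J+1)·Δ·N² = 2/3
  k=2: +1/(2!·0!·0!·0!·1!·0!) = 1/2
Σ = 1/2  ⇒  CG² = 2/3·(1/2)² = 1/6
CG = +√(1/6) = +0.408248

+0.408248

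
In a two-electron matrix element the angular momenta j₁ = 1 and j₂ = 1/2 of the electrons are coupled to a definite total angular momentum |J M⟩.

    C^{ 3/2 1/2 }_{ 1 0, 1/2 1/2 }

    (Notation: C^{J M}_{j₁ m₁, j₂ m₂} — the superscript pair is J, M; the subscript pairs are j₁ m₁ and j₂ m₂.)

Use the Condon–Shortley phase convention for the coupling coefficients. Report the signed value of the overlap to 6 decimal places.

triangle: 0!·2!·1!/4! = 2/24
(j±m)!: 1!·1!·1!·0!·2!·1! = 2
prefactor² = (2J+1)·Δ·N² = 2/3
  k=0: +1/(0!·0!·1!·1!·1!·0!) = 1
Σ = 1  ⇒  CG² = 2/3·1² = 2/3
CG = +√(2/3) = +0.816497

+√(2/3) = +0.816497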